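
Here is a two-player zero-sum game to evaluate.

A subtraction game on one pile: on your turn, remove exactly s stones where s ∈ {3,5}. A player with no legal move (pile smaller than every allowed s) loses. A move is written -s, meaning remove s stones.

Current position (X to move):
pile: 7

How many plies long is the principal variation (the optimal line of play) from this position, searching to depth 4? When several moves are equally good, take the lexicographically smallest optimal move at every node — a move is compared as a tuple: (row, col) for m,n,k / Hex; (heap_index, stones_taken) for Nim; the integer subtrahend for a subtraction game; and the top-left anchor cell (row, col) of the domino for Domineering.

[7] X move#1: -3:-1/4, -5:+1/2*
[2] end (terminal -1, O#2); searched 7 to 4

PV length from [7]: 1 ply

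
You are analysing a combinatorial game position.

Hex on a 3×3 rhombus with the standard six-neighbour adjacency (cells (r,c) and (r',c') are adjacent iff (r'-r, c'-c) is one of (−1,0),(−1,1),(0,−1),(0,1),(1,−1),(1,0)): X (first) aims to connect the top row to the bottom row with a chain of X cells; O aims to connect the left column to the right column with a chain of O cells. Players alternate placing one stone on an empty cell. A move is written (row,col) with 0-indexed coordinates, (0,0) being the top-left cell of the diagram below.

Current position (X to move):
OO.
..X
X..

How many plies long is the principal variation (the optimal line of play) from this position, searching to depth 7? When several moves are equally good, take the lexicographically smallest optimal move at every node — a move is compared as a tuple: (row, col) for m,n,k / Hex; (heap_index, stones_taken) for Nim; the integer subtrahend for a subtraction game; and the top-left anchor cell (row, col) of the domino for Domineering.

ply 1, X at OO./..X/X.. | (0,2)=+1→OOX/..X/X..*; (1,0)=-1→OO./X.X/X..; (1,1)=-1→OO./.XX/X..; (2,1)=-1→OO./..X/XX.; (2,2)=-1→OO./..X/X.X
ply 2, O at OOX/..X/X.. | (1,0)=-1→OOX/O.X/X..*; (1,1)=-1→OOX/.OX/X..; (2,1)=-1→OOX/..X/XO.; (2,2)=-1→OOX/..X/X.O
ply 3, X at OOX/O.X/X.. | (1,1)=+1→OOX/OXX/X..*; (2,1)=+1→OOX/O.X/XX.; (2,2)=+1→OOX/O.X/X.X
ply 4: OOX/OXX/X.. is terminal -1 (O); from OO./..X/X.. depth 7

PV length from [OO./..X/X..]: 3 plies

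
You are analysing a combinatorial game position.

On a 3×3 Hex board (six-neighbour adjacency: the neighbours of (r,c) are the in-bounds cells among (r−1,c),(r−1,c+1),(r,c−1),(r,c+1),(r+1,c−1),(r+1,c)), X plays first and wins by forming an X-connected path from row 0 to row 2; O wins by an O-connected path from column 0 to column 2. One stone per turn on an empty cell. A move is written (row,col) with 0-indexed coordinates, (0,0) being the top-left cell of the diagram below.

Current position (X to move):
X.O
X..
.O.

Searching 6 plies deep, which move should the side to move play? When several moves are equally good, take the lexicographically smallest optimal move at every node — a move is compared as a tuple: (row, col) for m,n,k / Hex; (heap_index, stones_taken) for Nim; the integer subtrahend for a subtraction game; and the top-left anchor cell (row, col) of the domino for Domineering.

X's best at [X.O/X../.O.]: (2,0)

[X.O/X../.O.] X move#1: (0,1):-1/XXO/X../.O., (1,1):-1/X.O/XX./.O., (1,2):-1/X.O/X.X/.O., (2,0):+1/X.O/X../XO.*, (2,2):-1/X.O/X../.OX
[X.O/X../XO.] end (terminal -1, O#2); searched X.O/X../.O. to 6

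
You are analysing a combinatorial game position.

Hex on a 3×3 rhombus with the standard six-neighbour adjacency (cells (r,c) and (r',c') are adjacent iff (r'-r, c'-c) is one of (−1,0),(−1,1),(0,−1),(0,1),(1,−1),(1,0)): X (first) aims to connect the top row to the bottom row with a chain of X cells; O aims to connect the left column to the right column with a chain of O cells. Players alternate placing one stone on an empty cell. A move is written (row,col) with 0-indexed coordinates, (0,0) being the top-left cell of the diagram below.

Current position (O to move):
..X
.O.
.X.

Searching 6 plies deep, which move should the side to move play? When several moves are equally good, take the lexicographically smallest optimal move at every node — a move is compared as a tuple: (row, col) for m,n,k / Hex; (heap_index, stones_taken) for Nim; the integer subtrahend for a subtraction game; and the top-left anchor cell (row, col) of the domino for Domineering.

O's best at [..X/.O./.X.]: (1,2)

[..X/.O./.X.] O move#1: (0,0):-1/O.X/.O./.X., (0,1):-1/.OX/.O./.X., (1,0):-1/..X/OO./.X., (1,2):+1/..X/.OO/.X.*, (2,0):-1/..X/.O./OX., (2,2):-1/..X/.O./.XO
[..X/.OO/.X.] X move#2: (0,0):-1/X.X/.OO/.X.*, (0,1):-1/.XX/.OO/.X., (1,0):-1/..X/XOO/.X., (2,0):-1/..X/.OO/XX., (2,2):-1/..X/.OO/.XX
[X.X/.OO/.X.] O move#3: (0,1):+1/XOX/.OO/.X.*, (1,0):+1/X.X/OOO/.X., (2,0):+1/X.X/.OO/OX., (2,2):+1/X.X/.OO/.XO
[XOX/.OO/.X.] X move#4: (1,0):-1/XOX/XOO/.X.*, (2,0):-1/XOX/.OO/XX., (2,2):-1/XOX/.OO/.XX
[XOX/XOO/.X.] O move#5: (2,0):+1/XOX/XOO/OX.*, (2,2):-1/XOX/XOO/.XO
[XOX/XOO/OX.] end (terminal -1, X#6); searched ..X/.O./.X. to 6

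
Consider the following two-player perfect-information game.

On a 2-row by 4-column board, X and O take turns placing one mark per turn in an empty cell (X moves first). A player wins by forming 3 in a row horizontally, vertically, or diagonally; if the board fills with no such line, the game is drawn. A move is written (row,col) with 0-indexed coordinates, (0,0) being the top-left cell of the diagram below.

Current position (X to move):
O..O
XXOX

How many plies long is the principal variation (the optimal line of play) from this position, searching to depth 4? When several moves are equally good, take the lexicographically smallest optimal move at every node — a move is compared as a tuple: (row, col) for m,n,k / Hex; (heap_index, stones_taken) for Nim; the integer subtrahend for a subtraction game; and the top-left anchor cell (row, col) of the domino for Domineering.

PV length from [O..O/XXOX]: 2 plies

[O..O/XXOX] X move#1: (0,1):+0/OX.O/XXOX*, (0,2):+0/O.XO/XXOX
[OX.O/XXOX] O move#2: (0,2):+0/OXOO/XXOX*
[OXOO/XXOX] end (terminal +0, X#3); searched O..O/XXOX to 4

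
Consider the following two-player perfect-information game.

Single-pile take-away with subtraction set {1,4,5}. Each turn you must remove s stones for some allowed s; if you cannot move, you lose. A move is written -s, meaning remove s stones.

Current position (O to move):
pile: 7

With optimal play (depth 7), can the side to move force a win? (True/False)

O winning at [7]: True

[7] O move#1: -1:-1/6, -4:-1/3, -5:+1/2*
[2] X move#2: -1:-1/1*
[1] O move#3: -1:+1/0*
[0] end (terminal -1, X#4); searched 7 to 7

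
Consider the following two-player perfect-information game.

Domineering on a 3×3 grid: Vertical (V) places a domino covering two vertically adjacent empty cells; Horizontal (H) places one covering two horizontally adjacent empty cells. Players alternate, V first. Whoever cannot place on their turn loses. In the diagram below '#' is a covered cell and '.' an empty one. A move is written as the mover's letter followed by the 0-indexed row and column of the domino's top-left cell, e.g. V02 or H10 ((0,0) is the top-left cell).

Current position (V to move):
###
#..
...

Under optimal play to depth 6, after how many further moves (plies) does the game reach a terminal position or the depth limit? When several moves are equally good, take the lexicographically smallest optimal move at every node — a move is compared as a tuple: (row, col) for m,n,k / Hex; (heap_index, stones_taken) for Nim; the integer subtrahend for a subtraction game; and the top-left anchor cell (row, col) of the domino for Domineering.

PV length from [###/#../...]: 1 ply

[###/#../...] V move#1: V11:+1/###/##./.#.*, V12:-1/###/#.#/..#
[###/##./.#.] end (terminal -1, H#2); searched ###/#../... to 6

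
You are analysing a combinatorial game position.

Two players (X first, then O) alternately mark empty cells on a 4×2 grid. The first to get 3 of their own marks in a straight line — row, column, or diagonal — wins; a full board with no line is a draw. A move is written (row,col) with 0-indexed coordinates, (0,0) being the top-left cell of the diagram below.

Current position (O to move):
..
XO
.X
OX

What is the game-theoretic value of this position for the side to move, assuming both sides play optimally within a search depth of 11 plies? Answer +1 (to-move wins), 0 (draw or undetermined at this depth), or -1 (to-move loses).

[../XO/.X/OX] O move#1: (0,0):+0/O./XO/.X/OX*, (0,1):+0/.O/XO/.X/OX, (2,0):+0/../XO/OX/OX
[O./XO/.X/OX] X move#2: (0,1):+0/OX/XO/.X/OX*, (2,0):+0/O./XO/XX/OX
[OX/XO/.X/OX] O move#3: (2,0):+0/OX/XO/OX/OX*
[OX/XO/OX/OX] end (terminal +0, X#4); searched ../XO/.X/OX to 11

value(../XO/.X/OX, O) = 0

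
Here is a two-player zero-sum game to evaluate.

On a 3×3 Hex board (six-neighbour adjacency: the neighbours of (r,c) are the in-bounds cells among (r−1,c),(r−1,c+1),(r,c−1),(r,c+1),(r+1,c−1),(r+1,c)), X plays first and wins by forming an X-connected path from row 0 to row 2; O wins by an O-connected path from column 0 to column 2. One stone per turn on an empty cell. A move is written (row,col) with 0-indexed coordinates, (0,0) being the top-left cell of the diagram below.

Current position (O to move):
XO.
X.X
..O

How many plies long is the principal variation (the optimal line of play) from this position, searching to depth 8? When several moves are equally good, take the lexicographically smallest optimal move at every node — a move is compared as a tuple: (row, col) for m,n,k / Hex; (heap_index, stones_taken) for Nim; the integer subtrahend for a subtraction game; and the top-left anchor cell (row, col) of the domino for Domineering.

ply 1, O at XO./X.X/..O | (0,2)=-1→XOO/X.X/..O*; (1,1)=-1→XO./XOX/..O; (2,0)=-1→XO./X.X/O.O; (2,1)=-1→XO./X.X/.OO
ply 2, X at XOO/X.X/..O | (1,1)=+1→XOO/XXX/..O*; (2,0)=+1→XOO/X.X/X.O; (2,1)=+1→XOO/X.X/.XO
ply 3, O at XOO/XXX/..O | (2,0)=-1→XOO/XXX/O.O*; (2,1)=-1→XOO/XXX/.OO
ply 4, X at XOO/XXX/O.O | (2,1)=+1→XOO/XXX/OXO*
ply 5: XOO/XXX/OXO is terminal -1 (O); from XO./X.X/..O depth 8

PV length from [XO./X.X/..O]: 4 plies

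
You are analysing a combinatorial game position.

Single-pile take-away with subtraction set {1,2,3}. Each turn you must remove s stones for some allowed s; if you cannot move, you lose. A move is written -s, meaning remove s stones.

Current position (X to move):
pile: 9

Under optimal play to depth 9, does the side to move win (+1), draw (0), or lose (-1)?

value(9, X) = +1

p1 X@[9]: -1[8]+1* -2[7]-1 -3[6]-1
p2 O@[8]: -1[7]-1* -2[6]-1 -3[5]-1
p3 X@[7]: -1[6]-1 -2[5]-1 -3[4]+1*
p4 O@[4]: -1[3]-1* -2[2]-1 -3[1]-1
p5 X@[3]: -1[2]-1 -2[1]-1 -3[0]+1*
p6 O@[0] terminal -1; root [9] d9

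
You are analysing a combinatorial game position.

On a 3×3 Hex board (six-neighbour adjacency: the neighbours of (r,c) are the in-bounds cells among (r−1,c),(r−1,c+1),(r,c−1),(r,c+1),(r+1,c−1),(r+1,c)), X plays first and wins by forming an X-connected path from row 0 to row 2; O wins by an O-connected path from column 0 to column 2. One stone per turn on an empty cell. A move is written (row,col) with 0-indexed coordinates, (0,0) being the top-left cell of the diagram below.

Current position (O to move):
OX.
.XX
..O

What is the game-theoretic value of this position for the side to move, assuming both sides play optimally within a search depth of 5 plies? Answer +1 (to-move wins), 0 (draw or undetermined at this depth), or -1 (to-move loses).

ply 1, O at OX./.XX/..O | (0,2)=-1→OXO/.XX/..O*; (1,0)=-1→OX./OXX/..O; (2,0)=-1→OX./.XX/O.O; (2,1)=-1→OX./.XX/.OO
ply 2, X at OXO/.XX/..O | (1,0)=+1→OXO/XXX/..O*; (2,0)=+1→OXO/.XX/X.O; (2,1)=+1→OXO/.XX/.XO
ply 3, O at OXO/XXX/..O | (2,0)=-1→OXO/XXX/O.O*; (2,1)=-1→OXO/XXX/.OO
ply 4, X at OXO/XXX/O.O | (2,1)=+1→OXO/XXX/OXO*
ply 5: OXO/XXX/OXO is terminal -1 (O); from OX./.XX/..O depth 5

value(OX./.XX/..O, O) = -1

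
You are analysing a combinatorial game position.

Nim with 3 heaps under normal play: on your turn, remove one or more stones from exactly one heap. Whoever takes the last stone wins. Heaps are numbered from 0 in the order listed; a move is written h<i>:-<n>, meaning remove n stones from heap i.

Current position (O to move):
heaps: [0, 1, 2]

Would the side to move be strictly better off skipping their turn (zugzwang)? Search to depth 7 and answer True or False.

zugzwang((0,1,2), O) = False

[(0,1,2)] O move#1: h1:-1:-1/(0,0,2), h2:-1:+1/(0,1,1)*, h2:-2:-1/(0,1,0)
[(0,1,1)] X move#2: h1:-1:-1/(0,0,1)*, h2:-1:-1/(0,1,0)
[(0,0,1)] O move#3: h2:-1:+1/(0,0,0)*
[(0,0,0)] end (terminal -1, X#4); searched (0,1,2) to 7
pass branch (X moves first from the same position):
  | [(0,1,2)] X move#1: h1:-1:-1/(0,0,2), h2:-1:+1/(0,1,1)*, h2:-2:-1/(0,1,0)
  | [(0,1,1)] O move#2: h1:-1:-1/(0,0,1)*, h2:-1:-1/(0,1,0)
  | [(0,0,1)] X move#3: h2:-1:+1/(0,0,0)*
  | [(0,0,0)] end (terminal -1, O#4); searched (0,1,2) to 7
O moving scores +1; O passing scores -1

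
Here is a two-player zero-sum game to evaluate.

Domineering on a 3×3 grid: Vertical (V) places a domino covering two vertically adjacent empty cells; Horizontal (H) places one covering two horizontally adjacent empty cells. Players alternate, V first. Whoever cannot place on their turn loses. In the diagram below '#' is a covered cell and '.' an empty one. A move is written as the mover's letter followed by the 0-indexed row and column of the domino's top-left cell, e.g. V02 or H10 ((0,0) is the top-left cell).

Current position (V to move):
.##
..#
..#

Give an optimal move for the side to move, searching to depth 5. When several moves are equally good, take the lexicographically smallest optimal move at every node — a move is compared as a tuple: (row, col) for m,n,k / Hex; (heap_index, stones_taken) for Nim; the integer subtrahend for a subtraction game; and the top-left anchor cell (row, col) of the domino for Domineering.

V's best at [.##/..#/..#]: V10

p1 V@[.##/..#/..#]: V00[###/#.#/..#]-1 V10[.##/#.#/#.#]+1* V11[.##/.##/.##]+1
p2 H@[.##/#.#/#.#] terminal -1; root [.##/..#/..#] d5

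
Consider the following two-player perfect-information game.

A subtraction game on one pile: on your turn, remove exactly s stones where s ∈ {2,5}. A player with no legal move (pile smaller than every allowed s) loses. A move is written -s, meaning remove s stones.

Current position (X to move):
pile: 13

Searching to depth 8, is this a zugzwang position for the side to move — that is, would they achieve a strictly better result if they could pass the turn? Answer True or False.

zugzwang(13, X) = False

p1 X@[13]: -2[11]+1* -5[8]+1
p2 O@[11]: -2[9]-1* -5[6]-1
p3 X@[9]: -2[7]+1* -5[4]+1
p4 O@[7]: -2[5]-1* -5[2]-1
p5 X@[5]: -2[3]-1 -5[0]+1*
p6 O@[0] terminal -1; root [13] d8
if X skipped the turn, O would face:
~ p1 O@[13]: -2[11]+1* -5[8]+1
~ p2 X@[11]: -2[9]-1* -5[6]-1
~ p3 O@[9]: -2[7]+1* -5[4]+1
~ p4 X@[7]: -2[5]-1* -5[2]-1
~ p5 O@[5]: -2[3]-1 -5[0]+1*
~ p6 X@[0] terminal -1; root [13] d8
compare (X): move=+1 vs pass=-1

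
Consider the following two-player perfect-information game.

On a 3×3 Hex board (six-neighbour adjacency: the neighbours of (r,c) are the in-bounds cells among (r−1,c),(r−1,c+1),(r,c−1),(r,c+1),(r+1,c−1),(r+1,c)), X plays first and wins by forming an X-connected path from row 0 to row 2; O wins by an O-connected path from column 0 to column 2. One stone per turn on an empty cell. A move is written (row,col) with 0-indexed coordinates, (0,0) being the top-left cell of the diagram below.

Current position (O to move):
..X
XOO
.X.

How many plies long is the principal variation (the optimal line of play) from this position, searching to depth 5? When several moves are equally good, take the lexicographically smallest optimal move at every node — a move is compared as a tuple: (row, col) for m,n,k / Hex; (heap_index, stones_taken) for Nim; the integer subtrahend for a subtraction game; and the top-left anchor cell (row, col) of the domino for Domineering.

PV length from [..X/XOO/.X.]: 3 plies

[..X/XOO/.X.] O move#1: (0,0):+1/O.X/XOO/.X.*, (0,1):+1/.OX/XOO/.X., (2,0):+1/..X/XOO/OX., (2,2):-1/..X/XOO/.XO
[O.X/XOO/.X.] X move#2: (0,1):-1/OXX/XOO/.X.*, (2,0):-1/O.X/XOO/XX., (2,2):-1/O.X/XOO/.XX
[OXX/XOO/.X.] O move#3: (2,0):+1/OXX/XOO/OX.*, (2,2):-1/OXX/XOO/.XO
[OXX/XOO/OX.] end (terminal -1, X#4); searched ..X/XOO/.X. to 5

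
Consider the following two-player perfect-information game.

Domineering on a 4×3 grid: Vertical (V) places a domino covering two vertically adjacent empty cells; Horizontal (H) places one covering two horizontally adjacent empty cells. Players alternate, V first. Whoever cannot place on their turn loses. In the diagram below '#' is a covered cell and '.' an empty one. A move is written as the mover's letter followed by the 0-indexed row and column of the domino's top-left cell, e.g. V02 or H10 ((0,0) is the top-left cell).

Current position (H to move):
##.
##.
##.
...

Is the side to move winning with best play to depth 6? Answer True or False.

H winning at [##./##./##./...]: False

ply 1, H at ##./##./##./... | H30=-1→##./##./##./##.*; H31=-1→##./##./##./.##
ply 2, V at ##./##./##./##. | V02=+1→###/###/##./##.*; V12=+1→##./###/###/##.; V22=+1→##./##./###/###
ply 3: ###/###/##./##. is terminal -1 (H); from ##./##./##./... depth 6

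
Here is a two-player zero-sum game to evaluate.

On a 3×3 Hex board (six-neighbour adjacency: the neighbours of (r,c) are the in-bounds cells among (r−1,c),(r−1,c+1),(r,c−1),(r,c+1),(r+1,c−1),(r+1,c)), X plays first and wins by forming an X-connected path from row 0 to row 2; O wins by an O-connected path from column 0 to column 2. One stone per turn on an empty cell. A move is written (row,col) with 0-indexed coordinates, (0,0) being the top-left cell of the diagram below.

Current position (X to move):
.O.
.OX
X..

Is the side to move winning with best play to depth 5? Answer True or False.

X winning at [.O./.OX/X..]: True

[.O./.OX/X..] X move#1: (0,0):+1/XO./.OX/X..*, (0,2):+1/.OX/.OX/X.., (1,0):+1/.O./XOX/X.., (2,1):-1/.O./.OX/XX., (2,2):-1/.O./.OX/X.X
[XO./.OX/X..] O move#2: (0,2):-1/XOO/.OX/X..*, (1,0):-1/XO./OOX/X.., (2,1):-1/XO./.OX/XO., (2,2):-1/XO./.OX/X.O
[XOO/.OX/X..] X move#3: (1,0):+1/XOO/XOX/X..*, (2,1):-1/XOO/.OX/XX., (2,2):-1/XOO/.OX/X.X
[XOO/XOX/X..] end (terminal -1, O#4); searched .O./.OX/X.. to 5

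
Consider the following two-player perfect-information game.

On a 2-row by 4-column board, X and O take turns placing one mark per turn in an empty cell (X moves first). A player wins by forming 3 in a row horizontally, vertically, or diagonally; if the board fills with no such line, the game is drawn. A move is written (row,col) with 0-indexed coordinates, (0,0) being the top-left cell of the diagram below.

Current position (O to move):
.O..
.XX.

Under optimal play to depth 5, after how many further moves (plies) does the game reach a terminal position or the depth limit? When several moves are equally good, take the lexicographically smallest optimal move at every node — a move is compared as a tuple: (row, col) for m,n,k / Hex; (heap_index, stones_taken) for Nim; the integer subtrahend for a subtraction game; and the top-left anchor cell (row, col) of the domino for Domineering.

ply 1, O at .O../.XX. | (0,0)=-1→OO../.XX.*; (0,2)=-1→.OO./.XX.; (0,3)=-1→.O.O/.XX.; (1,0)=-1→.O../OXX.; (1,3)=-1→.O../.XXO
ply 2, X at OO../.XX. | (0,2)=+1→OOX./.XX.*; (0,3)=-1→OO.X/.XX.; (1,0)=+1→OO../XXX.; (1,3)=+1→OO../.XXX
ply 3, O at OOX./.XX. | (0,3)=-1→OOXO/.XX.*; (1,0)=-1→OOX./OXX.; (1,3)=-1→OOX./.XXO
ply 4, X at OOXO/.XX. | (1,0)=+1→OOXO/XXX.*; (1,3)=+1→OOXO/.XXX
ply 5: OOXO/XXX. is terminal -1 (O); from .O../.XX. depth 5

PV length from [.O../.XX.]: 4 plies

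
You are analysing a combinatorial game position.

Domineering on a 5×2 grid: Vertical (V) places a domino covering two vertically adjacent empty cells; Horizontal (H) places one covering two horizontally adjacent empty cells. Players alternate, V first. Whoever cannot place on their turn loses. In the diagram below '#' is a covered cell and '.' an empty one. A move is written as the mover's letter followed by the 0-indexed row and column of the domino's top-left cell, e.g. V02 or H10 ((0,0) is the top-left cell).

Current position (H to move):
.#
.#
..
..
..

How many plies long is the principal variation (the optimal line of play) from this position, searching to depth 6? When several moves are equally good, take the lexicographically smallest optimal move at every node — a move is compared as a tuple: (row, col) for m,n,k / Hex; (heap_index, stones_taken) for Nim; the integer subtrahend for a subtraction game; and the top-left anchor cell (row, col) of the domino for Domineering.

[.#/.#/../../..] H move#1: H20:-1/.#/.#/##/../.., H30:+1/.#/.#/../##/..*, H40:-1/.#/.#/../../##
[.#/.#/../##/..] V move#2: V00:-1/##/##/../##/..*, V10:-1/.#/##/#./##/..
[##/##/../##/..] H move#3: H20:+1/##/##/##/##/..*, H40:+1/##/##/../##/##
[##/##/##/##/..] end (terminal -1, V#4); searched .#/.#/../../.. to 6

PV length from [.#/.#/../../..]: 3 plies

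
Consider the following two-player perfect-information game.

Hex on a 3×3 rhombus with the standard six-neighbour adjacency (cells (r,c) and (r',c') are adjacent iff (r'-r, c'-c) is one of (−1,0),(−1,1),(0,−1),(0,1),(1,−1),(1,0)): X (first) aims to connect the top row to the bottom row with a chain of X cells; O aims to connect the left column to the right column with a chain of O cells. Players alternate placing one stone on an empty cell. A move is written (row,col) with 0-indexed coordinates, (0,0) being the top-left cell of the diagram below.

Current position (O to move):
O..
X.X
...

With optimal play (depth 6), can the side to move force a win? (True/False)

[O../X.X/...] O move#1: (0,1):-1/OO./X.X/...*, (0,2):-1/O.O/X.X/..., (1,1):-1/O../XOX/..., (2,0):-1/O../X.X/O.., (2,1):-1/O../X.X/.O., (2,2):-1/O../X.X/..O
[OO./X.X/...] X move#2: (0,2):+1/OOX/X.X/...*, (1,1):-1/OO./XXX/..., (2,0):-1/OO./X.X/X.., (2,1):-1/OO./X.X/.X., (2,2):-1/OO./X.X/..X
[OOX/X.X/...] O move#3: (1,1):-1/OOX/XOX/...*, (2,0):-1/OOX/X.X/O.., (2,1):-1/OOX/X.X/.O., (2,2):-1/OOX/X.X/..O
[OOX/XOX/...] X move#4: (2,0):+1/OOX/XOX/X..*, (2,1):+1/OOX/XOX/.X., (2,2):+1/OOX/XOX/..X
[OOX/XOX/X..] O move#5: (2,1):-1/OOX/XOX/XO.*, (2,2):-1/OOX/XOX/X.O
[OOX/XOX/XO.] X move#6: (2,2):+1/OOX/XOX/XOX*
[OOX/XOX/XOX] end (terminal -1, O#7); searched O../X.X/... to 6

O winning at [O../X.X/...]: False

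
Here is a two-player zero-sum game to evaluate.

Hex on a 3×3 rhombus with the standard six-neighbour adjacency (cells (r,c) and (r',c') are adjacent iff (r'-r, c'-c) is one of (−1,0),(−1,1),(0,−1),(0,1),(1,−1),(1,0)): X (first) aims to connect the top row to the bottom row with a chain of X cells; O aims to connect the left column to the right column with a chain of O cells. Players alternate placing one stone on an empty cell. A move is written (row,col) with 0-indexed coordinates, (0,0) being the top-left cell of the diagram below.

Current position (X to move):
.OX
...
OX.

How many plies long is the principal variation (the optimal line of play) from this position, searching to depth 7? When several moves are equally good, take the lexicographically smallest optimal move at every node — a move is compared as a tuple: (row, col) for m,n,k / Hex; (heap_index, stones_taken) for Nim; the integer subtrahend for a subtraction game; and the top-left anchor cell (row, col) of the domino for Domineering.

ply 1, X at .OX/.../OX. | (0,0)=+1→XOX/.../OX.*; (1,0)=+1→.OX/X../OX.; (1,1)=+1→.OX/.X./OX.; (1,2)=+1→.OX/..X/OX.; (2,2)=+1→.OX/.../OXX
ply 2, O at XOX/.../OX. | (1,0)=-1→XOX/O../OX.*; (1,1)=-1→XOX/.O./OX.; (1,2)=-1→XOX/..O/OX.; (2,2)=-1→XOX/.../OXO
ply 3, X at XOX/O../OX. | (1,1)=+1→XOX/OX./OX.*; (1,2)=+1→XOX/O.X/OX.; (2,2)=+1→XOX/O../OXX
ply 4: XOX/OX./OX. is terminal -1 (O); from .OX/.../OX. depth 7

PV length from [.OX/.../OX.]: 3 plies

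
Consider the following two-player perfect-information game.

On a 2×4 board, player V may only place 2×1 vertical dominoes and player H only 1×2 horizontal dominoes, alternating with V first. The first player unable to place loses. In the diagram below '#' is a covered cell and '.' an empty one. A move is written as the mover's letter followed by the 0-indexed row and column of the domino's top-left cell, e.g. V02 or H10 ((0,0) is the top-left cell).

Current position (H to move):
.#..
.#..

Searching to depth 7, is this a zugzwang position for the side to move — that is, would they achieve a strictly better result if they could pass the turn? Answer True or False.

zugzwang(.#../.#.., H) = False

[.#../.#..] H move#1: H02:+1/.###/.#..*, H12:+1/.#../.###
[.###/.#..] V move#2: V00:-1/####/##..*
[####/##..] H move#3: H12:+1/####/####*
[####/####] end (terminal -1, V#4); searched .#../.#.. to 7
suppose H passes — search the same position with V to move:
pass> [.#../.#..] V move#1: V00:-1/##../##.., V02:+1/.##./.##.*, V03:+1/.#.#/.#.#
pass> [.##./.##.] end (terminal -1, H#2); searched .#../.#.. to 7
for H: play +1, pass -1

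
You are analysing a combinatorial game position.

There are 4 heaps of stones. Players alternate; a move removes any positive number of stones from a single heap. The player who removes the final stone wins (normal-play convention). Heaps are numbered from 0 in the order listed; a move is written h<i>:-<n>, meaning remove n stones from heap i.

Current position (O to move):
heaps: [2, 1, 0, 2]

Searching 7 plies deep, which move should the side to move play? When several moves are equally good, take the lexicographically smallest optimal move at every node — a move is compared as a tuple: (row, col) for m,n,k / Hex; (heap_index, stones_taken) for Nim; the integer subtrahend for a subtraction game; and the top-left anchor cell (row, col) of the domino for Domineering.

[(2,1,0,2)] O move#1: h0:-1:-1/(1,1,0,2), h0:-2:-1/(0,1,0,2), h1:-1:+1/(2,0,0,2)*, h3:-1:-1/(2,1,0,1), h3:-2:-1/(2,1,0,0)
[(2,0,0,2)] X move#2: h0:-1:-1/(1,0,0,2)*, h0:-2:-1/(0,0,0,2), h3:-1:-1/(2,0,0,1), h3:-2:-1/(2,0,0,0)
[(1,0,0,2)] O move#3: h0:-1:-1/(0,0,0,2), h3:-1:+1/(1,0,0,1)*, h3:-2:-1/(1,0,0,0)
[(1,0,0,1)] X move#4: h0:-1:-1/(0,0,0,1)*, h3:-1:-1/(1,0,0,0)
[(0,0,0,1)] O move#5: h3:-1:+1/(0,0,0,0)*
[(0,0,0,0)] end (terminal -1, X#6); searched (2,1,0,2) to 7

O's best at [(2,1,0,2)]: h1:-1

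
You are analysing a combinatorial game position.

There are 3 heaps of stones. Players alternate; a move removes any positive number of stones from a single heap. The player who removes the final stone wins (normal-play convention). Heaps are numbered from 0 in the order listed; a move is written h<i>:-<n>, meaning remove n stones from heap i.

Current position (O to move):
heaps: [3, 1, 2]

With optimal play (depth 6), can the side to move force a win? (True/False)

O winning at [(3,1,2)]: False

ply 1, O at (3,1,2) | h0:-1=-1→(2,1,2)*; h0:-2=-1→(1,1,2); h0:-3=-1→(0,1,2); h1:-1=-1→(3,0,2); h2:-1=-1→(3,1,1); h2:-2=-1→(3,1,0)
ply 2, X at (2,1,2) | h0:-1=-1→(1,1,2); h0:-2=-1→(0,1,2); h1:-1=+1→(2,0,2)*; h2:-1=-1→(2,1,1); h2:-2=-1→(2,1,0)
ply 3, O at (2,0,2) | h0:-1=-1→(1,0,2)*; h0:-2=-1→(0,0,2); h2:-1=-1→(2,0,1); h2:-2=-1→(2,0,0)
ply 4, X at (1,0,2) | h0:-1=-1→(0,0,2); h2:-1=+1→(1,0,1)*; h2:-2=-1→(1,0,0)
ply 5, O at (1,0,1) | h0:-1=-1→(0,0,1)*; h2:-1=-1→(1,0,0)
ply 6, X at (0,0,1) | h2:-1=+1→(0,0,0)*
ply 7: (0,0,0) is terminal -1 (O); from (3,1,2) depth 6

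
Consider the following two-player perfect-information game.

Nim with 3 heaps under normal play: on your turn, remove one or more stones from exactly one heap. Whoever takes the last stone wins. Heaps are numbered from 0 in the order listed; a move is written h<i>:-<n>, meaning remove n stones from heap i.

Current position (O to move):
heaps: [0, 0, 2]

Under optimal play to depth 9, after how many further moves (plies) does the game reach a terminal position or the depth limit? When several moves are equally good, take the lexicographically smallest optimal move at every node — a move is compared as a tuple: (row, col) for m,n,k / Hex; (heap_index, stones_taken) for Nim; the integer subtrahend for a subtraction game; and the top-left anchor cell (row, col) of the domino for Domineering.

PV length from [(0,0,2)]: 1 ply

[(0,0,2)] O move#1: h2:-1:-1/(0,0,1), h2:-2:+1/(0,0,0)*
[(0,0,0)] end (terminal -1, X#2); searched (0,0,2) to 9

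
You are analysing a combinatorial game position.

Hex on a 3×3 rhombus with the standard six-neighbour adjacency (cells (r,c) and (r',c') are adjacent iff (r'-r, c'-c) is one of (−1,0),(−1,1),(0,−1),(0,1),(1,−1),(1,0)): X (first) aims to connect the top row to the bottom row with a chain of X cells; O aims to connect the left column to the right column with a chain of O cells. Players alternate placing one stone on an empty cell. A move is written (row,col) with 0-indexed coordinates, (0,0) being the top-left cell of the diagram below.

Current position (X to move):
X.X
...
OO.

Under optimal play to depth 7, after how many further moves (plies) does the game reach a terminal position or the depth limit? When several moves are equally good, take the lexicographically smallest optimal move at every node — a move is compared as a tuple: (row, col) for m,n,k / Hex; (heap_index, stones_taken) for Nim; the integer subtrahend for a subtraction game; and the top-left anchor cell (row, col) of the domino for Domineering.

PV length from [X.X/.../OO.]: 4 plies

[X.X/.../OO.] X move#1: (0,1):-1/XXX/.../OO.*, (1,0):-1/X.X/X../OO., (1,1):-1/X.X/.X./OO., (1,2):-1/X.X/..X/OO., (2,2):-1/X.X/.../OOX
[XXX/.../OO.] O move#2: (1,0):+1/XXX/O../OO.*, (1,1):+1/XXX/.O./OO., (1,2):+1/XXX/..O/OO., (2,2):+1/XXX/.../OOO
[XXX/O../OO.] X move#3: (1,1):-1/XXX/OX./OO.*, (1,2):-1/XXX/O.X/OO., (2,2):-1/XXX/O../OOX
[XXX/OX./OO.] O move#4: (1,2):+1/XXX/OXO/OO.*, (2,2):+1/XXX/OX./OOO
[XXX/OXO/OO.] end (terminal -1, X#5); searched X.X/.../OO. to 7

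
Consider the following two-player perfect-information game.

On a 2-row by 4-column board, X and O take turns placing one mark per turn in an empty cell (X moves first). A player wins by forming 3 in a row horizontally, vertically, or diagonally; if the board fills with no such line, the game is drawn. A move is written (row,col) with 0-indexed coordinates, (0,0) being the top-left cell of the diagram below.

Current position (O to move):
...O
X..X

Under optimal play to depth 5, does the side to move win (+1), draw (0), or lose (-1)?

value(...O/X..X, O) = 0

ply 1, O at ...O/X..X | (0,0)=+0→O..O/X..X*; (0,1)=+0→.O.O/X..X; (0,2)=+0→..OO/X..X; (1,1)=+0→...O/XO.X; (1,2)=+0→...O/X.OX
ply 2, X at O..O/X..X | (0,1)=+0→OX.O/X..X*; (0,2)=+0→O.XO/X..X; (1,1)=+0→O..O/XX.X; (1,2)=+0→O..O/X.XX
ply 3, O at OX.O/X..X | (0,2)=+0→OXOO/X..X*; (1,1)=+0→OX.O/XO.X; (1,2)=+0→OX.O/X.OX
ply 4, X at OXOO/X..X | (1,1)=+0→OXOO/XX.X*; (1,2)=+0→OXOO/X.XX
ply 5, O at OXOO/XX.X | (1,2)=+0→OXOO/XXOX*
ply 6: OXOO/XXOX is terminal +0 (X); from ...O/X..X depth 5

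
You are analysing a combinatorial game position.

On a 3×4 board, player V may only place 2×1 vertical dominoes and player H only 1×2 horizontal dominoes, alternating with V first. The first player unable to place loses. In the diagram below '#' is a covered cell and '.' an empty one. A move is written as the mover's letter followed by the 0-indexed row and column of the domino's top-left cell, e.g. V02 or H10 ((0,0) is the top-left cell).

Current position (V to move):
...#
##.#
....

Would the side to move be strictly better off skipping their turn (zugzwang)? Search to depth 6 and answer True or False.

zugzwang(...#/##.#/...., V) = False

[...#/##.#/....] V move#1: V02:-1/..##/####/....*, V12:-1/...#/####/..#.
[..##/####/....] H move#2: H00:+1/####/####/....*, H20:+1/..##/####/##.., H21:+1/..##/####/.##., H22:+1/..##/####/..##
[####/####/....] end (terminal -1, V#3); searched ...#/##.#/.... to 6
suppose V passes — search the same position with H to move:
pass> [...#/##.#/....] H move#1: H00:+1/##.#/##.#/....*, H01:+1/.###/##.#/...., H20:+1/...#/##.#/##.., H21:+1/...#/##.#/.##., H22:+1/...#/##.#/..##
pass> [##.#/##.#/....] V move#2: V02:-1/####/####/....*, V12:-1/##.#/####/..#.
pass> [####/####/....] H move#3: H20:+1/####/####/##..*, H21:+1/####/####/.##., H22:+1/####/####/..##
pass> [####/####/##..] end (terminal -1, V#4); searched ...#/##.#/.... to 6
for V: play -1, pass -1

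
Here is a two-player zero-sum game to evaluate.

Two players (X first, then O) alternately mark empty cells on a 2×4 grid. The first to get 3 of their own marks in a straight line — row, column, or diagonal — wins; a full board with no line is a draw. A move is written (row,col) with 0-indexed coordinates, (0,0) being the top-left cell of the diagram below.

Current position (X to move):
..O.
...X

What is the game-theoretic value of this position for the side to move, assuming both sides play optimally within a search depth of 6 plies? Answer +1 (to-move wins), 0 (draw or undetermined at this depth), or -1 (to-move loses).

value(..O./...X, X) = 0

ply 1, X at ..O./...X | (0,0)=+0→X.O./...X*; (0,1)=+0→.XO./...X; (0,3)=+0→..OX/...X; (1,0)=-1→..O./X..X; (1,1)=+0→..O./.X.X; (1,2)=+0→..O./..XX
ply 2, O at X.O./...X | (0,1)=+0→XOO./...X*; (0,3)=+0→X.OO/...X; (1,0)=+0→X.O./O..X; (1,1)=+0→X.O./.O.X; (1,2)=+0→X.O./..OX
ply 3, X at XOO./...X | (0,3)=+0→XOOX/...X*; (1,0)=-1→XOO./X..X; (1,1)=-1→XOO./.X.X; (1,2)=-1→XOO./..XX
ply 4, O at XOOX/...X | (1,0)=+0→XOOX/O..X*; (1,1)=+0→XOOX/.O.X; (1,2)=+0→XOOX/..OX
ply 5, X at XOOX/O..X | (1,1)=+0→XOOX/OX.X*; (1,2)=+0→XOOX/O.XX
ply 6, O at XOOX/OX.X | (1,2)=+0→XOOX/OXOX*
ply 7: XOOX/OXOX is terminal +0 (X); from ..O./...X depth 6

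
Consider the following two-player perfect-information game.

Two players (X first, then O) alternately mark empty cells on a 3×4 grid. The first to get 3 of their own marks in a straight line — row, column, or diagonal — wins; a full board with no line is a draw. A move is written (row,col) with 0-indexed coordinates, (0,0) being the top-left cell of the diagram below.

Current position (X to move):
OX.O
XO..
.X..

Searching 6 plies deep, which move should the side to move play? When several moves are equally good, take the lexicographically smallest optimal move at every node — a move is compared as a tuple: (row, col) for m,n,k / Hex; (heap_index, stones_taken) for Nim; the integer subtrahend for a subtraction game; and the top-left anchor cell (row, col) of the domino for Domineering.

X's best at [OX.O/XO../.X..]: (2,2)

[OX.O/XO../.X..] X move#1: (0,2):-1/OXXO/XO../.X.., (1,2):-1/OX.O/XOX./.X.., (1,3):-1/OX.O/XO.X/.X.., (2,0):-1/OX.O/XO../XX.., (2,2):+1/OX.O/XO../.XX.*, (2,3):-1/OX.O/XO../.X.X
[OX.O/XO../.XX.] O move#2: (0,2):-1/OXOO/XO../.XX.*, (1,2):-1/OX.O/XOO./.XX., (1,3):-1/OX.O/XO.O/.XX., (2,0):-1/OX.O/XO../OXX., (2,3):-1/OX.O/XO../.XXO
[OXOO/XO../.XX.] X move#3: (1,2):-1/OXOO/XOX./.XX., (1,3):-1/OXOO/XO.X/.XX., (2,0):+1/OXOO/XO../XXX.*, (2,3):+1/OXOO/XO../.XXX
[OXOO/XO../XXX.] end (terminal -1, O#4); searched OX.O/XO../.X.. to 6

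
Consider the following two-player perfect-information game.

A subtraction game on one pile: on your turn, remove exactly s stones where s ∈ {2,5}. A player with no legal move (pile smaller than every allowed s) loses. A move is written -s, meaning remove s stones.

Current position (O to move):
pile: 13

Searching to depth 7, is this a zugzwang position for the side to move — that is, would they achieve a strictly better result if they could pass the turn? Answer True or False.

zugzwang(13, O) = False

p1 O@[13]: -2[11]+1* -5[8]+1
p2 X@[11]: -2[9]-1* -5[6]-1
p3 O@[9]: -2[7]+1* -5[4]+1
p4 X@[7]: -2[5]-1* -5[2]-1
p5 O@[5]: -2[3]-1 -5[0]+1*
p6 X@[0] terminal -1; root [13] d7
if O skipped the turn, X would face:
~ p1 X@[13]: -2[11]+1* -5[8]+1
~ p2 O@[11]: -2[9]-1* -5[6]-1
~ p3 X@[9]: -2[7]+1* -5[4]+1
~ p4 O@[7]: -2[5]-1* -5[2]-1
~ p5 X@[5]: -2[3]-1 -5[0]+1*
~ p6 O@[0] terminal -1; root [13] d7
compare (O): move=+1 vs pass=-1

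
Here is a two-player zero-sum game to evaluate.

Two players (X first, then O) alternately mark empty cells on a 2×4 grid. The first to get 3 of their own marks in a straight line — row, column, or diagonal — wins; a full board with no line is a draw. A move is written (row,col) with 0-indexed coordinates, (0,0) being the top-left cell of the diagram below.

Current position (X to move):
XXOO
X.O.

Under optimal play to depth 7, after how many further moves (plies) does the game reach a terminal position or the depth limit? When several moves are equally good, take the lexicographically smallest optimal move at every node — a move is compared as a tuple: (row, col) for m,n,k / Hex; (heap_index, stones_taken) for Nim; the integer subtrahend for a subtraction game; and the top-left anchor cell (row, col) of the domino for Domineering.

p1 X@[XXOO/X.O.]: (1,1)[XXOO/XXO.]+0* (1,3)[XXOO/X.OX]+0
p2 O@[XXOO/XXO.]: (1,3)[XXOO/XXOO]+0*
p3 X@[XXOO/XXOO] terminal +0; root [XXOO/X.O.] d7

PV length from [XXOO/X.O.]: 2 plies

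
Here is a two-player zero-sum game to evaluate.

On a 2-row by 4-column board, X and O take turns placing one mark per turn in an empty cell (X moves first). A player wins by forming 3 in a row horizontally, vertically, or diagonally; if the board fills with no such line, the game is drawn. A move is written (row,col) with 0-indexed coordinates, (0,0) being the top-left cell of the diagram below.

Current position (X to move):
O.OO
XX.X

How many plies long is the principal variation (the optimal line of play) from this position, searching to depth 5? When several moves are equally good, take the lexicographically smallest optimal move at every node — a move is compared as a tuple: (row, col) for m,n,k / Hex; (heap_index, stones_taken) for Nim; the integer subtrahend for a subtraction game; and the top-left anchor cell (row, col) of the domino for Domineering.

PV length from [O.OO/XX.X]: 1 ply

[O.OO/XX.X] X move#1: (0,1):+0/OXOO/XX.X, (1,2):+1/O.OO/XXXX*
[O.OO/XXXX] end (terminal -1, O#2); searched O.OO/XX.X to 5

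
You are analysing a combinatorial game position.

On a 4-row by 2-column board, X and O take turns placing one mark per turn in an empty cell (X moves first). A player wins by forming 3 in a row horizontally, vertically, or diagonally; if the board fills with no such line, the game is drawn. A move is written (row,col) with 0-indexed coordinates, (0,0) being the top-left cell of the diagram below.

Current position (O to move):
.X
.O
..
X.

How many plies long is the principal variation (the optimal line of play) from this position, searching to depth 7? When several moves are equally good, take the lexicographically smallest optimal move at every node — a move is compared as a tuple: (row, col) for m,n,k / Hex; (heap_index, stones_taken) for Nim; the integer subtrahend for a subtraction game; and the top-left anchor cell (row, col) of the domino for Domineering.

p1 O@[.X/.O/../X.]: (0,0)[OX/.O/../X.]+0* (1,0)[.X/OO/../X.]+0 (2,0)[.X/.O/O./X.]+0 (2,1)[.X/.O/.O/X.]+0 (3,1)[.X/.O/../XO]+0
p2 X@[OX/.O/../X.]: (1,0)[OX/XO/../X.]+0* (2,0)[OX/.O/X./X.]+0 (2,1)[OX/.O/.X/X.]+0 (3,1)[OX/.O/../XX]+0
p3 O@[OX/XO/../X.]: (2,0)[OX/XO/O./X.]+0* (2,1)[OX/XO/.O/X.]-1 (3,1)[OX/XO/../XO]-1
p4 X@[OX/XO/O./X.]: (2,1)[OX/XO/OX/X.]+0* (3,1)[OX/XO/O./XX]+0
p5 O@[OX/XO/OX/X.]: (3,1)[OX/XO/OX/XO]+0*
p6 X@[OX/XO/OX/XO] terminal +0; root [.X/.O/../X.] d7

PV length from [.X/.O/../X.]: 5 plies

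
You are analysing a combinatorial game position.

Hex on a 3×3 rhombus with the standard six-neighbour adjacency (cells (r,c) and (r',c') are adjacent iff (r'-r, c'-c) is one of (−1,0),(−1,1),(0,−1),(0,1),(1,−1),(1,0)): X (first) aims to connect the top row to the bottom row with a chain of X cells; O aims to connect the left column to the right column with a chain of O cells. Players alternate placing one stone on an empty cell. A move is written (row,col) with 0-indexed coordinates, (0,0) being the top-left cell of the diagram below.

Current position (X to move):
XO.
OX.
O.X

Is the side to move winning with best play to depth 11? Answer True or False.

p1 X@[XO./OX./O.X]: (0,2)[XOX/OX./O.X]+1* (1,2)[XO./OXX/O.X]-1 (2,1)[XO./OX./OXX]-1
p2 O@[XOX/OX./O.X]: (1,2)[XOX/OXO/O.X]-1* (2,1)[XOX/OX./OOX]-1
p3 X@[XOX/OXO/O.X]: (2,1)[XOX/OXO/OXX]+1*
p4 O@[XOX/OXO/OXX] terminal -1; root [XO./OX./O.X] d11

X winning at [XO./OX./O.X]: True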